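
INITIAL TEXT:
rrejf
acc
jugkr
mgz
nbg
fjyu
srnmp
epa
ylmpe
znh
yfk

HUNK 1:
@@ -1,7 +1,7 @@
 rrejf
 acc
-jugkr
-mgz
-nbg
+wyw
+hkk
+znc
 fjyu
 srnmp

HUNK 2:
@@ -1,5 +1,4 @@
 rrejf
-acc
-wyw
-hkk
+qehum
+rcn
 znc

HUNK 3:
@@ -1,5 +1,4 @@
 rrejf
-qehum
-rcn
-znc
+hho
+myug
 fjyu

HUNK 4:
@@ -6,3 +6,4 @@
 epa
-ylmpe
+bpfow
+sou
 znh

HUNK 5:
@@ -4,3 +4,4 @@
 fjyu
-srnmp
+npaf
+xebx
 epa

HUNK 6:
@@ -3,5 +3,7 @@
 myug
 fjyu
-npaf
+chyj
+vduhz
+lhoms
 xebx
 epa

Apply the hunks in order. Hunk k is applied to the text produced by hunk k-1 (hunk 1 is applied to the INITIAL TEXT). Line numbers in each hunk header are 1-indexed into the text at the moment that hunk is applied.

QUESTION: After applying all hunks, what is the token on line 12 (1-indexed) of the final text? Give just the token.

Hunk 1: at line 1 remove [jugkr,mgz,nbg] add [wyw,hkk,znc] -> 11 lines: rrejf acc wyw hkk znc fjyu srnmp epa ylmpe znh yfk
Hunk 2: at line 1 remove [acc,wyw,hkk] add [qehum,rcn] -> 10 lines: rrejf qehum rcn znc fjyu srnmp epa ylmpe znh yfk
Hunk 3: at line 1 remove [qehum,rcn,znc] add [hho,myug] -> 9 lines: rrejf hho myug fjyu srnmp epa ylmpe znh yfk
Hunk 4: at line 6 remove [ylmpe] add [bpfow,sou] -> 10 lines: rrejf hho myug fjyu srnmp epa bpfow sou znh yfk
Hunk 5: at line 4 remove [srnmp] add [npaf,xebx] -> 11 lines: rrejf hho myug fjyu npaf xebx epa bpfow sou znh yfk
Hunk 6: at line 3 remove [npaf] add [chyj,vduhz,lhoms] -> 13 lines: rrejf hho myug fjyu chyj vduhz lhoms xebx epa bpfow sou znh yfk
Final line 12: znh

Answer: znh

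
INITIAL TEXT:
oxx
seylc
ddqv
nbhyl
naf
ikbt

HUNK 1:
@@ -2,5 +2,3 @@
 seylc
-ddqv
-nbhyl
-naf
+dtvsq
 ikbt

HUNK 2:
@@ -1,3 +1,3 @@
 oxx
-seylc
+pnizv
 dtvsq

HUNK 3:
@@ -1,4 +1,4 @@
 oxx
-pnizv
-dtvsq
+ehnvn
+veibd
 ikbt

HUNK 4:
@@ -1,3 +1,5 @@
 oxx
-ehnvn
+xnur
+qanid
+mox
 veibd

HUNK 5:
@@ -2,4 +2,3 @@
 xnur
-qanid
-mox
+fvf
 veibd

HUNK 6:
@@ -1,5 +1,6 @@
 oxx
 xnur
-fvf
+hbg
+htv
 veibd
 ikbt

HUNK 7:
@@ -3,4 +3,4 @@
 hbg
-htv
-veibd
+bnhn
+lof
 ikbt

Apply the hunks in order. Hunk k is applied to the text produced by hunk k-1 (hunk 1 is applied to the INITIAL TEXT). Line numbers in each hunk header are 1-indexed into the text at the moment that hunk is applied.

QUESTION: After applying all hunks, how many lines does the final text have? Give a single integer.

Hunk 1: at line 2 remove [ddqv,nbhyl,naf] add [dtvsq] -> 4 lines: oxx seylc dtvsq ikbt
Hunk 2: at line 1 remove [seylc] add [pnizv] -> 4 lines: oxx pnizv dtvsq ikbt
Hunk 3: at line 1 remove [pnizv,dtvsq] add [ehnvn,veibd] -> 4 lines: oxx ehnvn veibd ikbt
Hunk 4: at line 1 remove [ehnvn] add [xnur,qanid,mox] -> 6 lines: oxx xnur qanid mox veibd ikbt
Hunk 5: at line 2 remove [qanid,mox] add [fvf] -> 5 lines: oxx xnur fvf veibd ikbt
Hunk 6: at line 1 remove [fvf] add [hbg,htv] -> 6 lines: oxx xnur hbg htv veibd ikbt
Hunk 7: at line 3 remove [htv,veibd] add [bnhn,lof] -> 6 lines: oxx xnur hbg bnhn lof ikbt
Final line count: 6

Answer: 6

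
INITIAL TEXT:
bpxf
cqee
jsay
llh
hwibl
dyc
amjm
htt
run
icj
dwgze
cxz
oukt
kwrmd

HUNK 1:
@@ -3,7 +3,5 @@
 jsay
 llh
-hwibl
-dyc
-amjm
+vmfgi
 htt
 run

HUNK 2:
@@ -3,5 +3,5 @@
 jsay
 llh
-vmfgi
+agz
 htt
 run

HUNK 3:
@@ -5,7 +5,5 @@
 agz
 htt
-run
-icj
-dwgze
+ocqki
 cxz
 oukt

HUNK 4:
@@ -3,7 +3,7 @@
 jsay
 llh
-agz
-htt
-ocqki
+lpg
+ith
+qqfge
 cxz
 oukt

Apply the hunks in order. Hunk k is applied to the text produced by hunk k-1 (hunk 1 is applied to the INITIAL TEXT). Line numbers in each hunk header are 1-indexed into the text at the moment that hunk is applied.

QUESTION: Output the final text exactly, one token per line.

Hunk 1: at line 3 remove [hwibl,dyc,amjm] add [vmfgi] -> 12 lines: bpxf cqee jsay llh vmfgi htt run icj dwgze cxz oukt kwrmd
Hunk 2: at line 3 remove [vmfgi] add [agz] -> 12 lines: bpxf cqee jsay llh agz htt run icj dwgze cxz oukt kwrmd
Hunk 3: at line 5 remove [run,icj,dwgze] add [ocqki] -> 10 lines: bpxf cqee jsay llh agz htt ocqki cxz oukt kwrmd
Hunk 4: at line 3 remove [agz,htt,ocqki] add [lpg,ith,qqfge] -> 10 lines: bpxf cqee jsay llh lpg ith qqfge cxz oukt kwrmd

Answer: bpxf
cqee
jsay
llh
lpg
ith
qqfge
cxz
oukt
kwrmd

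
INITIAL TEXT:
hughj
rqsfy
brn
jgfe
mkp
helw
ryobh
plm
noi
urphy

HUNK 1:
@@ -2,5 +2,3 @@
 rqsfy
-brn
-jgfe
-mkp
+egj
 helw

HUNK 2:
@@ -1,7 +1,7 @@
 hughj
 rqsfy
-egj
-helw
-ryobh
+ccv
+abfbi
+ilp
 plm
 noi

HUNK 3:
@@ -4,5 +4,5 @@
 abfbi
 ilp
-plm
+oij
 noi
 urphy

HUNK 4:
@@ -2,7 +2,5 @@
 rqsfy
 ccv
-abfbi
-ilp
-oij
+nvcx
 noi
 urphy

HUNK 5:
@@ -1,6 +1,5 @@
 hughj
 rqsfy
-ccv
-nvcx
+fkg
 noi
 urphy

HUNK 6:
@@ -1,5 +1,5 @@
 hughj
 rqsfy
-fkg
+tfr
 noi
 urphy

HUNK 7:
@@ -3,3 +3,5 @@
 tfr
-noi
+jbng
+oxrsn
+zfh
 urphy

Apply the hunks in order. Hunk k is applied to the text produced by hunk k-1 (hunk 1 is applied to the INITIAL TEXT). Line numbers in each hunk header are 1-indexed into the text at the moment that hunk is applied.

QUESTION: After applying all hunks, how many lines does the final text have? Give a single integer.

Hunk 1: at line 2 remove [brn,jgfe,mkp] add [egj] -> 8 lines: hughj rqsfy egj helw ryobh plm noi urphy
Hunk 2: at line 1 remove [egj,helw,ryobh] add [ccv,abfbi,ilp] -> 8 lines: hughj rqsfy ccv abfbi ilp plm noi urphy
Hunk 3: at line 4 remove [plm] add [oij] -> 8 lines: hughj rqsfy ccv abfbi ilp oij noi urphy
Hunk 4: at line 2 remove [abfbi,ilp,oij] add [nvcx] -> 6 lines: hughj rqsfy ccv nvcx noi urphy
Hunk 5: at line 1 remove [ccv,nvcx] add [fkg] -> 5 lines: hughj rqsfy fkg noi urphy
Hunk 6: at line 1 remove [fkg] add [tfr] -> 5 lines: hughj rqsfy tfr noi urphy
Hunk 7: at line 3 remove [noi] add [jbng,oxrsn,zfh] -> 7 lines: hughj rqsfy tfr jbng oxrsn zfh urphy
Final line count: 7

Answer: 7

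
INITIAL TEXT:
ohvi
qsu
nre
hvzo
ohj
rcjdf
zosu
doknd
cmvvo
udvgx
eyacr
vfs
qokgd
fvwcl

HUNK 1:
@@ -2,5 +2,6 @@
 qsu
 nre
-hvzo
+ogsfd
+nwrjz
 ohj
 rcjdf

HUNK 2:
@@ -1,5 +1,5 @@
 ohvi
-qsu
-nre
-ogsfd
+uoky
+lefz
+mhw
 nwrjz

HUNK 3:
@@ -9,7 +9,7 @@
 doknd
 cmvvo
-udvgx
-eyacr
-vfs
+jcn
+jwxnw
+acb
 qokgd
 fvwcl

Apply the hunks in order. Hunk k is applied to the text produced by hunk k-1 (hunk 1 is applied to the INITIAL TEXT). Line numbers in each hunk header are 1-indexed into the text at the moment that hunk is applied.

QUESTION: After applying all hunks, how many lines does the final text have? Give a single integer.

Hunk 1: at line 2 remove [hvzo] add [ogsfd,nwrjz] -> 15 lines: ohvi qsu nre ogsfd nwrjz ohj rcjdf zosu doknd cmvvo udvgx eyacr vfs qokgd fvwcl
Hunk 2: at line 1 remove [qsu,nre,ogsfd] add [uoky,lefz,mhw] -> 15 lines: ohvi uoky lefz mhw nwrjz ohj rcjdf zosu doknd cmvvo udvgx eyacr vfs qokgd fvwcl
Hunk 3: at line 9 remove [udvgx,eyacr,vfs] add [jcn,jwxnw,acb] -> 15 lines: ohvi uoky lefz mhw nwrjz ohj rcjdf zosu doknd cmvvo jcn jwxnw acb qokgd fvwcl
Final line count: 15

Answer: 15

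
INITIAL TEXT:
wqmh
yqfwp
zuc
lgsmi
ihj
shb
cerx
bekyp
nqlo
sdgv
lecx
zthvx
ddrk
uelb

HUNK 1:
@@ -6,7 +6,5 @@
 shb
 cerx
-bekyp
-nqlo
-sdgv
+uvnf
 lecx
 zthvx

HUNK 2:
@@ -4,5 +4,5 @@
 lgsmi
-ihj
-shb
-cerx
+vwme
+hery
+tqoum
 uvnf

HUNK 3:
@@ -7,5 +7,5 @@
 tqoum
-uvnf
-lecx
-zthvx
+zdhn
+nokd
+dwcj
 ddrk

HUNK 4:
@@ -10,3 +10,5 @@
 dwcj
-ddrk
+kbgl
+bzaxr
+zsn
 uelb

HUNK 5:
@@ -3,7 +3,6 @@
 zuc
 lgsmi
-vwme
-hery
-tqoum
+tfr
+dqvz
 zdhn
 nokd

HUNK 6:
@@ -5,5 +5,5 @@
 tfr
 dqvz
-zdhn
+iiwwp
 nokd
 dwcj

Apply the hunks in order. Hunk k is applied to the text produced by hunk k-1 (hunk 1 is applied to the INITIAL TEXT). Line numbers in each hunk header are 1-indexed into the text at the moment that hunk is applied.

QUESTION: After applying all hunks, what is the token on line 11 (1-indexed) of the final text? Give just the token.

Answer: bzaxr

Derivation:
Hunk 1: at line 6 remove [bekyp,nqlo,sdgv] add [uvnf] -> 12 lines: wqmh yqfwp zuc lgsmi ihj shb cerx uvnf lecx zthvx ddrk uelb
Hunk 2: at line 4 remove [ihj,shb,cerx] add [vwme,hery,tqoum] -> 12 lines: wqmh yqfwp zuc lgsmi vwme hery tqoum uvnf lecx zthvx ddrk uelb
Hunk 3: at line 7 remove [uvnf,lecx,zthvx] add [zdhn,nokd,dwcj] -> 12 lines: wqmh yqfwp zuc lgsmi vwme hery tqoum zdhn nokd dwcj ddrk uelb
Hunk 4: at line 10 remove [ddrk] add [kbgl,bzaxr,zsn] -> 14 lines: wqmh yqfwp zuc lgsmi vwme hery tqoum zdhn nokd dwcj kbgl bzaxr zsn uelb
Hunk 5: at line 3 remove [vwme,hery,tqoum] add [tfr,dqvz] -> 13 lines: wqmh yqfwp zuc lgsmi tfr dqvz zdhn nokd dwcj kbgl bzaxr zsn uelb
Hunk 6: at line 5 remove [zdhn] add [iiwwp] -> 13 lines: wqmh yqfwp zuc lgsmi tfr dqvz iiwwp nokd dwcj kbgl bzaxr zsn uelb
Final line 11: bzaxr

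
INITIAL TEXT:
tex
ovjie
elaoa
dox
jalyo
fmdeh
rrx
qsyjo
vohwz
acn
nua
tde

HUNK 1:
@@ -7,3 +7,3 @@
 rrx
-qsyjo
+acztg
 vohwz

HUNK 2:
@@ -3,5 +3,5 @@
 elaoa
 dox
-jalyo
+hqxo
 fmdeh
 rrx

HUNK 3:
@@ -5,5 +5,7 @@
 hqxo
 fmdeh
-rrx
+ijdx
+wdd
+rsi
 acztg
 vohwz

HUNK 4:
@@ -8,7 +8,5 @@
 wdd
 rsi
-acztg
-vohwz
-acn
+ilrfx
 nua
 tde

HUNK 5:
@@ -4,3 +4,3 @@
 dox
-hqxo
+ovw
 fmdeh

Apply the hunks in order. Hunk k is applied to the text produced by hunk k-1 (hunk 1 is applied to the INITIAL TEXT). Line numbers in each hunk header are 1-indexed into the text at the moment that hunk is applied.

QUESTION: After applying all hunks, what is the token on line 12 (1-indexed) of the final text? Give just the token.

Hunk 1: at line 7 remove [qsyjo] add [acztg] -> 12 lines: tex ovjie elaoa dox jalyo fmdeh rrx acztg vohwz acn nua tde
Hunk 2: at line 3 remove [jalyo] add [hqxo] -> 12 lines: tex ovjie elaoa dox hqxo fmdeh rrx acztg vohwz acn nua tde
Hunk 3: at line 5 remove [rrx] add [ijdx,wdd,rsi] -> 14 lines: tex ovjie elaoa dox hqxo fmdeh ijdx wdd rsi acztg vohwz acn nua tde
Hunk 4: at line 8 remove [acztg,vohwz,acn] add [ilrfx] -> 12 lines: tex ovjie elaoa dox hqxo fmdeh ijdx wdd rsi ilrfx nua tde
Hunk 5: at line 4 remove [hqxo] add [ovw] -> 12 lines: tex ovjie elaoa dox ovw fmdeh ijdx wdd rsi ilrfx nua tde
Final line 12: tde

Answer: tde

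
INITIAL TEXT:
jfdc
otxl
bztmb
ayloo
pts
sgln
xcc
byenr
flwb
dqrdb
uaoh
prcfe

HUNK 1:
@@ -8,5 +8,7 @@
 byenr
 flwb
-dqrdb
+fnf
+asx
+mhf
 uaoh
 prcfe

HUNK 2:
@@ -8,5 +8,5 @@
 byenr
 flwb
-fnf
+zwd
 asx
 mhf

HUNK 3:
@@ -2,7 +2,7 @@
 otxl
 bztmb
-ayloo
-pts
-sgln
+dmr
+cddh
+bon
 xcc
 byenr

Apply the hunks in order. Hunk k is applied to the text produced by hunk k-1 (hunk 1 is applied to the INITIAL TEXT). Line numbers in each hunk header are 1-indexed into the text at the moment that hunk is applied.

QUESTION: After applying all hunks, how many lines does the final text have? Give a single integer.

Answer: 14

Derivation:
Hunk 1: at line 8 remove [dqrdb] add [fnf,asx,mhf] -> 14 lines: jfdc otxl bztmb ayloo pts sgln xcc byenr flwb fnf asx mhf uaoh prcfe
Hunk 2: at line 8 remove [fnf] add [zwd] -> 14 lines: jfdc otxl bztmb ayloo pts sgln xcc byenr flwb zwd asx mhf uaoh prcfe
Hunk 3: at line 2 remove [ayloo,pts,sgln] add [dmr,cddh,bon] -> 14 lines: jfdc otxl bztmb dmr cddh bon xcc byenr flwb zwd asx mhf uaoh prcfe
Final line count: 14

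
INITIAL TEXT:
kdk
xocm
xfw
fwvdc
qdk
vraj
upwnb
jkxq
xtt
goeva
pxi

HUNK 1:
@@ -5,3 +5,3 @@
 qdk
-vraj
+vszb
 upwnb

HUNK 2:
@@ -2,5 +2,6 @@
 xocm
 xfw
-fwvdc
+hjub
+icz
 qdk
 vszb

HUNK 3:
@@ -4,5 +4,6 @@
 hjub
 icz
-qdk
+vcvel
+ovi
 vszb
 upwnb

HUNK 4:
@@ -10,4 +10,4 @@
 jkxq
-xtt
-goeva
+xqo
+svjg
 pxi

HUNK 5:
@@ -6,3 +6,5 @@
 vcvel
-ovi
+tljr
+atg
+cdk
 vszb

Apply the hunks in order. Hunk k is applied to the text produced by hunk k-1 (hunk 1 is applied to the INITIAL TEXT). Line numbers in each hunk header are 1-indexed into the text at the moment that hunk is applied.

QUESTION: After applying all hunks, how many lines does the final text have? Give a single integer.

Hunk 1: at line 5 remove [vraj] add [vszb] -> 11 lines: kdk xocm xfw fwvdc qdk vszb upwnb jkxq xtt goeva pxi
Hunk 2: at line 2 remove [fwvdc] add [hjub,icz] -> 12 lines: kdk xocm xfw hjub icz qdk vszb upwnb jkxq xtt goeva pxi
Hunk 3: at line 4 remove [qdk] add [vcvel,ovi] -> 13 lines: kdk xocm xfw hjub icz vcvel ovi vszb upwnb jkxq xtt goeva pxi
Hunk 4: at line 10 remove [xtt,goeva] add [xqo,svjg] -> 13 lines: kdk xocm xfw hjub icz vcvel ovi vszb upwnb jkxq xqo svjg pxi
Hunk 5: at line 6 remove [ovi] add [tljr,atg,cdk] -> 15 lines: kdk xocm xfw hjub icz vcvel tljr atg cdk vszb upwnb jkxq xqo svjg pxi
Final line count: 15

Answer: 15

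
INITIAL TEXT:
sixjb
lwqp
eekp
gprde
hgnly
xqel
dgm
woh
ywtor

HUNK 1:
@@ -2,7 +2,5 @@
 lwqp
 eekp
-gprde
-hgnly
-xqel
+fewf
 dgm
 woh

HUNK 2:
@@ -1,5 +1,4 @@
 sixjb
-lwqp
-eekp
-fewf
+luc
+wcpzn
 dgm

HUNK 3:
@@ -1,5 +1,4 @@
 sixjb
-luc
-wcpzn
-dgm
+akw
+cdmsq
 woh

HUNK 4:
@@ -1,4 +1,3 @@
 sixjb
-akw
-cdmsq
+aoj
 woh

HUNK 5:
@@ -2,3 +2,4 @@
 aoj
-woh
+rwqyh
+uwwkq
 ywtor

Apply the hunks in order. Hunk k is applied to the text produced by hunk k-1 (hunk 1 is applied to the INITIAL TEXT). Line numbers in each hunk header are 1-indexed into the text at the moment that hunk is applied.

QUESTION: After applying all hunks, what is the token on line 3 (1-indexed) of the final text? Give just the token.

Answer: rwqyh

Derivation:
Hunk 1: at line 2 remove [gprde,hgnly,xqel] add [fewf] -> 7 lines: sixjb lwqp eekp fewf dgm woh ywtor
Hunk 2: at line 1 remove [lwqp,eekp,fewf] add [luc,wcpzn] -> 6 lines: sixjb luc wcpzn dgm woh ywtor
Hunk 3: at line 1 remove [luc,wcpzn,dgm] add [akw,cdmsq] -> 5 lines: sixjb akw cdmsq woh ywtor
Hunk 4: at line 1 remove [akw,cdmsq] add [aoj] -> 4 lines: sixjb aoj woh ywtor
Hunk 5: at line 2 remove [woh] add [rwqyh,uwwkq] -> 5 lines: sixjb aoj rwqyh uwwkq ywtor
Final line 3: rwqyh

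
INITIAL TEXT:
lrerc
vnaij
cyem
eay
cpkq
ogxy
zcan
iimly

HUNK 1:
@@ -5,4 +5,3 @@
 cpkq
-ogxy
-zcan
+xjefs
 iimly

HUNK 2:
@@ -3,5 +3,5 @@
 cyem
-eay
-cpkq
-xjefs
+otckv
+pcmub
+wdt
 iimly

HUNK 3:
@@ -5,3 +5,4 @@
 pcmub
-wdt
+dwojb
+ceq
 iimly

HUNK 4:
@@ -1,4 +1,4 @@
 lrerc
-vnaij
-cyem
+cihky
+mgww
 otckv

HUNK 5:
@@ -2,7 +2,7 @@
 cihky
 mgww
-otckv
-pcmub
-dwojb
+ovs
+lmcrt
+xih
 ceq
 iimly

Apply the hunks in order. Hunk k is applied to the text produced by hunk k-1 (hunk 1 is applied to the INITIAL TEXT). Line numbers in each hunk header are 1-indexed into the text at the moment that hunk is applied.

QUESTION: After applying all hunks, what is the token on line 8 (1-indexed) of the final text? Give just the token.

Hunk 1: at line 5 remove [ogxy,zcan] add [xjefs] -> 7 lines: lrerc vnaij cyem eay cpkq xjefs iimly
Hunk 2: at line 3 remove [eay,cpkq,xjefs] add [otckv,pcmub,wdt] -> 7 lines: lrerc vnaij cyem otckv pcmub wdt iimly
Hunk 3: at line 5 remove [wdt] add [dwojb,ceq] -> 8 lines: lrerc vnaij cyem otckv pcmub dwojb ceq iimly
Hunk 4: at line 1 remove [vnaij,cyem] add [cihky,mgww] -> 8 lines: lrerc cihky mgww otckv pcmub dwojb ceq iimly
Hunk 5: at line 2 remove [otckv,pcmub,dwojb] add [ovs,lmcrt,xih] -> 8 lines: lrerc cihky mgww ovs lmcrt xih ceq iimly
Final line 8: iimly

Answer: iimly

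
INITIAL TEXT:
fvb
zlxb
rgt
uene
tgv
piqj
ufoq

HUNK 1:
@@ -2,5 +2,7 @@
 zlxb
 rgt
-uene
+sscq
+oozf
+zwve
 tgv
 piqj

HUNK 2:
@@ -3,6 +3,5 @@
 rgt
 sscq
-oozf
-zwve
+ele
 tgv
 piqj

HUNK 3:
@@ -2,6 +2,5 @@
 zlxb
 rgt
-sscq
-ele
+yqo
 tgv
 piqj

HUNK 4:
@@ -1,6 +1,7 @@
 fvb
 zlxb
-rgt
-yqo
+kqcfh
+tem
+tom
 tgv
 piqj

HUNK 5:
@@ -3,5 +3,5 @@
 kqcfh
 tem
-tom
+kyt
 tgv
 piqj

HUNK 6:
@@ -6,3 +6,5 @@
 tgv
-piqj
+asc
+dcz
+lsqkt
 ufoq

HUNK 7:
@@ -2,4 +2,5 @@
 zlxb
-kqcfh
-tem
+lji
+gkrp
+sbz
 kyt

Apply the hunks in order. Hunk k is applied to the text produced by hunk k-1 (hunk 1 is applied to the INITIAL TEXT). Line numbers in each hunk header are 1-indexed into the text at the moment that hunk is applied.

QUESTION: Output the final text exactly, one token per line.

Answer: fvb
zlxb
lji
gkrp
sbz
kyt
tgv
asc
dcz
lsqkt
ufoq

Derivation:
Hunk 1: at line 2 remove [uene] add [sscq,oozf,zwve] -> 9 lines: fvb zlxb rgt sscq oozf zwve tgv piqj ufoq
Hunk 2: at line 3 remove [oozf,zwve] add [ele] -> 8 lines: fvb zlxb rgt sscq ele tgv piqj ufoq
Hunk 3: at line 2 remove [sscq,ele] add [yqo] -> 7 lines: fvb zlxb rgt yqo tgv piqj ufoq
Hunk 4: at line 1 remove [rgt,yqo] add [kqcfh,tem,tom] -> 8 lines: fvb zlxb kqcfh tem tom tgv piqj ufoq
Hunk 5: at line 3 remove [tom] add [kyt] -> 8 lines: fvb zlxb kqcfh tem kyt tgv piqj ufoq
Hunk 6: at line 6 remove [piqj] add [asc,dcz,lsqkt] -> 10 lines: fvb zlxb kqcfh tem kyt tgv asc dcz lsqkt ufoq
Hunk 7: at line 2 remove [kqcfh,tem] add [lji,gkrp,sbz] -> 11 lines: fvb zlxb lji gkrp sbz kyt tgv asc dcz lsqkt ufoq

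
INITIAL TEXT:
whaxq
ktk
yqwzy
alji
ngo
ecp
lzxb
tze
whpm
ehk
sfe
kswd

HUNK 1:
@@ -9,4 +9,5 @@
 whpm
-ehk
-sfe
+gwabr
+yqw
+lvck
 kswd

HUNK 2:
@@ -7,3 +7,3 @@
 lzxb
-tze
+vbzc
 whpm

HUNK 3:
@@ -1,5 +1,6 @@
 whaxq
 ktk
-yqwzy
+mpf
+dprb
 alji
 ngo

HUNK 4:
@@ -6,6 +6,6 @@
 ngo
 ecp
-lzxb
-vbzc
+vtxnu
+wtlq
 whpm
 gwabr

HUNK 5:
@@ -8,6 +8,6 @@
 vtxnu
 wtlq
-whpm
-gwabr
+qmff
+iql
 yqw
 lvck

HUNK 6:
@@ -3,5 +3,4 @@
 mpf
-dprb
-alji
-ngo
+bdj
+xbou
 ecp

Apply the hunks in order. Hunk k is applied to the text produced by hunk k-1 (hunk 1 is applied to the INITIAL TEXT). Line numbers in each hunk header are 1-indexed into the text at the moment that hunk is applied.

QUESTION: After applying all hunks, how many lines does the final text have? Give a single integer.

Hunk 1: at line 9 remove [ehk,sfe] add [gwabr,yqw,lvck] -> 13 lines: whaxq ktk yqwzy alji ngo ecp lzxb tze whpm gwabr yqw lvck kswd
Hunk 2: at line 7 remove [tze] add [vbzc] -> 13 lines: whaxq ktk yqwzy alji ngo ecp lzxb vbzc whpm gwabr yqw lvck kswd
Hunk 3: at line 1 remove [yqwzy] add [mpf,dprb] -> 14 lines: whaxq ktk mpf dprb alji ngo ecp lzxb vbzc whpm gwabr yqw lvck kswd
Hunk 4: at line 6 remove [lzxb,vbzc] add [vtxnu,wtlq] -> 14 lines: whaxq ktk mpf dprb alji ngo ecp vtxnu wtlq whpm gwabr yqw lvck kswd
Hunk 5: at line 8 remove [whpm,gwabr] add [qmff,iql] -> 14 lines: whaxq ktk mpf dprb alji ngo ecp vtxnu wtlq qmff iql yqw lvck kswd
Hunk 6: at line 3 remove [dprb,alji,ngo] add [bdj,xbou] -> 13 lines: whaxq ktk mpf bdj xbou ecp vtxnu wtlq qmff iql yqw lvck kswd
Final line count: 13

Answer: 13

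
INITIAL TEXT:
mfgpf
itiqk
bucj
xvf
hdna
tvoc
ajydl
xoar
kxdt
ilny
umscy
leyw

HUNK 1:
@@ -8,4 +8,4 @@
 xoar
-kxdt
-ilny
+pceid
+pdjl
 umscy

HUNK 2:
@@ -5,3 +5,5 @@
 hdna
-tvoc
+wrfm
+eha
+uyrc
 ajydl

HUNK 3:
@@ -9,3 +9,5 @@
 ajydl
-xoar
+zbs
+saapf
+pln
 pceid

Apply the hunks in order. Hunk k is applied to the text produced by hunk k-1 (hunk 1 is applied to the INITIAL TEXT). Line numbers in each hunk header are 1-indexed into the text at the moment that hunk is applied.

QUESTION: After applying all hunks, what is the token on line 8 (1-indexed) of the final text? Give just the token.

Answer: uyrc

Derivation:
Hunk 1: at line 8 remove [kxdt,ilny] add [pceid,pdjl] -> 12 lines: mfgpf itiqk bucj xvf hdna tvoc ajydl xoar pceid pdjl umscy leyw
Hunk 2: at line 5 remove [tvoc] add [wrfm,eha,uyrc] -> 14 lines: mfgpf itiqk bucj xvf hdna wrfm eha uyrc ajydl xoar pceid pdjl umscy leyw
Hunk 3: at line 9 remove [xoar] add [zbs,saapf,pln] -> 16 lines: mfgpf itiqk bucj xvf hdna wrfm eha uyrc ajydl zbs saapf pln pceid pdjl umscy leyw
Final line 8: uyrc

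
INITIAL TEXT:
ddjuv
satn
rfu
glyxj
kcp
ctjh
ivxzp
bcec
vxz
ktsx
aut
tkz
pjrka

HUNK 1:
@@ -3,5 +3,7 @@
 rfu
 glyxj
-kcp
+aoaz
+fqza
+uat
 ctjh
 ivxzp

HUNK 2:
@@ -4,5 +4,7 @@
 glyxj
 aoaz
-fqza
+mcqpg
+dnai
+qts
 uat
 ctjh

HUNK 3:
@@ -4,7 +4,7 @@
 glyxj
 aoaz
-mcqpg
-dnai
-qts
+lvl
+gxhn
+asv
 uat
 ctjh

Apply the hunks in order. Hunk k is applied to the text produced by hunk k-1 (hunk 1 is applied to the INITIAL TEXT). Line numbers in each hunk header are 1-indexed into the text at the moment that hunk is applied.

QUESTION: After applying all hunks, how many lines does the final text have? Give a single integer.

Answer: 17

Derivation:
Hunk 1: at line 3 remove [kcp] add [aoaz,fqza,uat] -> 15 lines: ddjuv satn rfu glyxj aoaz fqza uat ctjh ivxzp bcec vxz ktsx aut tkz pjrka
Hunk 2: at line 4 remove [fqza] add [mcqpg,dnai,qts] -> 17 lines: ddjuv satn rfu glyxj aoaz mcqpg dnai qts uat ctjh ivxzp bcec vxz ktsx aut tkz pjrka
Hunk 3: at line 4 remove [mcqpg,dnai,qts] add [lvl,gxhn,asv] -> 17 lines: ddjuv satn rfu glyxj aoaz lvl gxhn asv uat ctjh ivxzp bcec vxz ktsx aut tkz pjrka
Final line count: 17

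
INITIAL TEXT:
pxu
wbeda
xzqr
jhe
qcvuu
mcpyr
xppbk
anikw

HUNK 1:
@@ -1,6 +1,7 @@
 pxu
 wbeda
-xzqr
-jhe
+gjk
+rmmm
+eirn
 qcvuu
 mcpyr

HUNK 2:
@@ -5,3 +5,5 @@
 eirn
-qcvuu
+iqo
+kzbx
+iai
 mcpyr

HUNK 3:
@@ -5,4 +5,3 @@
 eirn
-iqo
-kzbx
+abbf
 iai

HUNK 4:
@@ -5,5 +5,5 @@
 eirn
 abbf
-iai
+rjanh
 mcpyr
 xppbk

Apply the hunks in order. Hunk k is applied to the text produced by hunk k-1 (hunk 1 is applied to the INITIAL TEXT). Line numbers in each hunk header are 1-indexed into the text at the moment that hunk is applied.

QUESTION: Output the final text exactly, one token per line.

Hunk 1: at line 1 remove [xzqr,jhe] add [gjk,rmmm,eirn] -> 9 lines: pxu wbeda gjk rmmm eirn qcvuu mcpyr xppbk anikw
Hunk 2: at line 5 remove [qcvuu] add [iqo,kzbx,iai] -> 11 lines: pxu wbeda gjk rmmm eirn iqo kzbx iai mcpyr xppbk anikw
Hunk 3: at line 5 remove [iqo,kzbx] add [abbf] -> 10 lines: pxu wbeda gjk rmmm eirn abbf iai mcpyr xppbk anikw
Hunk 4: at line 5 remove [iai] add [rjanh] -> 10 lines: pxu wbeda gjk rmmm eirn abbf rjanh mcpyr xppbk anikw

Answer: pxu
wbeda
gjk
rmmm
eirn
abbf
rjanh
mcpyr
xppbk
anikw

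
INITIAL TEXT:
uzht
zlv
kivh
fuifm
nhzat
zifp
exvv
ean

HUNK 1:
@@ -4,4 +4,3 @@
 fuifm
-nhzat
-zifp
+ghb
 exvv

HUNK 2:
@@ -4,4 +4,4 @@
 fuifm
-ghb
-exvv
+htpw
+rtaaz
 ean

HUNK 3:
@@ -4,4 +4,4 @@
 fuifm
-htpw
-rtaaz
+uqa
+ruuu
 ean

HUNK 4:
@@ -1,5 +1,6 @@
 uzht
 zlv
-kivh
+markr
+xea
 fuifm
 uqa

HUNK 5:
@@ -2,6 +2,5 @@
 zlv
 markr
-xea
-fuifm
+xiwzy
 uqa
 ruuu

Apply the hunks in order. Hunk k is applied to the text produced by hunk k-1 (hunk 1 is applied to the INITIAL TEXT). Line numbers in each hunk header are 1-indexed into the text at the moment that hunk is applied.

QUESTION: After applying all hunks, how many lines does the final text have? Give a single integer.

Answer: 7

Derivation:
Hunk 1: at line 4 remove [nhzat,zifp] add [ghb] -> 7 lines: uzht zlv kivh fuifm ghb exvv ean
Hunk 2: at line 4 remove [ghb,exvv] add [htpw,rtaaz] -> 7 lines: uzht zlv kivh fuifm htpw rtaaz ean
Hunk 3: at line 4 remove [htpw,rtaaz] add [uqa,ruuu] -> 7 lines: uzht zlv kivh fuifm uqa ruuu ean
Hunk 4: at line 1 remove [kivh] add [markr,xea] -> 8 lines: uzht zlv markr xea fuifm uqa ruuu ean
Hunk 5: at line 2 remove [xea,fuifm] add [xiwzy] -> 7 lines: uzht zlv markr xiwzy uqa ruuu ean
Final line count: 7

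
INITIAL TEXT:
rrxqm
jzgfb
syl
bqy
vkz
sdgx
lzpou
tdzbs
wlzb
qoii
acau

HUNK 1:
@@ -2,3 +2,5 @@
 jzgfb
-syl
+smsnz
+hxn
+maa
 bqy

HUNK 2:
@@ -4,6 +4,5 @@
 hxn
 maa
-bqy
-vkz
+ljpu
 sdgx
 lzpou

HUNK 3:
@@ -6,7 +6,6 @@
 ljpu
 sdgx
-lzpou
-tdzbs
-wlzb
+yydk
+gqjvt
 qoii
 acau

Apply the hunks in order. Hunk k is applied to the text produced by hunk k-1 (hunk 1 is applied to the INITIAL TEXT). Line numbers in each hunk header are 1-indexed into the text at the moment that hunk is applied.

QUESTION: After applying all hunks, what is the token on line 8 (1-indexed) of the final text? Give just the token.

Answer: yydk

Derivation:
Hunk 1: at line 2 remove [syl] add [smsnz,hxn,maa] -> 13 lines: rrxqm jzgfb smsnz hxn maa bqy vkz sdgx lzpou tdzbs wlzb qoii acau
Hunk 2: at line 4 remove [bqy,vkz] add [ljpu] -> 12 lines: rrxqm jzgfb smsnz hxn maa ljpu sdgx lzpou tdzbs wlzb qoii acau
Hunk 3: at line 6 remove [lzpou,tdzbs,wlzb] add [yydk,gqjvt] -> 11 lines: rrxqm jzgfb smsnz hxn maa ljpu sdgx yydk gqjvt qoii acau
Final line 8: yydk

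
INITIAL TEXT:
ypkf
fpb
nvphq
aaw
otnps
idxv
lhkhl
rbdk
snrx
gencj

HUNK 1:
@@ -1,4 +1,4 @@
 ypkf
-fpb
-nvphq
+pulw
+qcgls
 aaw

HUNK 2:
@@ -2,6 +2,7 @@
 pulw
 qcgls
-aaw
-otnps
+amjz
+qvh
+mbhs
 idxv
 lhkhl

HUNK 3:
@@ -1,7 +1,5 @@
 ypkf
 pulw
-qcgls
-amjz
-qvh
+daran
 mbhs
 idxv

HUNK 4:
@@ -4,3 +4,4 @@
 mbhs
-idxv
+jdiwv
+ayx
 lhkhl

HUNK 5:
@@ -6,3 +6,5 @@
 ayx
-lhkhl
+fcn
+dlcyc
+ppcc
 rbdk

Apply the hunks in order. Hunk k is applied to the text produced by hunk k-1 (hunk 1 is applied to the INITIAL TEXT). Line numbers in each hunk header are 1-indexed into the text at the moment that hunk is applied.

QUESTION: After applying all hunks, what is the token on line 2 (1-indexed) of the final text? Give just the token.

Hunk 1: at line 1 remove [fpb,nvphq] add [pulw,qcgls] -> 10 lines: ypkf pulw qcgls aaw otnps idxv lhkhl rbdk snrx gencj
Hunk 2: at line 2 remove [aaw,otnps] add [amjz,qvh,mbhs] -> 11 lines: ypkf pulw qcgls amjz qvh mbhs idxv lhkhl rbdk snrx gencj
Hunk 3: at line 1 remove [qcgls,amjz,qvh] add [daran] -> 9 lines: ypkf pulw daran mbhs idxv lhkhl rbdk snrx gencj
Hunk 4: at line 4 remove [idxv] add [jdiwv,ayx] -> 10 lines: ypkf pulw daran mbhs jdiwv ayx lhkhl rbdk snrx gencj
Hunk 5: at line 6 remove [lhkhl] add [fcn,dlcyc,ppcc] -> 12 lines: ypkf pulw daran mbhs jdiwv ayx fcn dlcyc ppcc rbdk snrx gencj
Final line 2: pulw

Answer: pulw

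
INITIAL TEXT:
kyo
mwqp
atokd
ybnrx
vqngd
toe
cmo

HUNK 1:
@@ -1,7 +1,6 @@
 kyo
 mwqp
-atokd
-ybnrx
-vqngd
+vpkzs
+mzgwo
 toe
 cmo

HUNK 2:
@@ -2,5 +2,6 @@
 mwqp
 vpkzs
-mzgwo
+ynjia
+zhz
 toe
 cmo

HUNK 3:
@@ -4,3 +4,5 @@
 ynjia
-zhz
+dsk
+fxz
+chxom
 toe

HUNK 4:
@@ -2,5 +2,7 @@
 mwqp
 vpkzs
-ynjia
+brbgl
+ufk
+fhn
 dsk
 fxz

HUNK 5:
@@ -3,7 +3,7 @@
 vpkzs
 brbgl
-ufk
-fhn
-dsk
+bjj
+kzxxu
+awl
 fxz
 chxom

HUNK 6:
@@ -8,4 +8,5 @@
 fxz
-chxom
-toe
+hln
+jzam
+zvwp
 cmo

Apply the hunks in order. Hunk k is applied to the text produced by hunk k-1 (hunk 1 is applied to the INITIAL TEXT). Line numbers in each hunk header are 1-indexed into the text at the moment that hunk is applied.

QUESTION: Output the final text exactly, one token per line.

Answer: kyo
mwqp
vpkzs
brbgl
bjj
kzxxu
awl
fxz
hln
jzam
zvwp
cmo

Derivation:
Hunk 1: at line 1 remove [atokd,ybnrx,vqngd] add [vpkzs,mzgwo] -> 6 lines: kyo mwqp vpkzs mzgwo toe cmo
Hunk 2: at line 2 remove [mzgwo] add [ynjia,zhz] -> 7 lines: kyo mwqp vpkzs ynjia zhz toe cmo
Hunk 3: at line 4 remove [zhz] add [dsk,fxz,chxom] -> 9 lines: kyo mwqp vpkzs ynjia dsk fxz chxom toe cmo
Hunk 4: at line 2 remove [ynjia] add [brbgl,ufk,fhn] -> 11 lines: kyo mwqp vpkzs brbgl ufk fhn dsk fxz chxom toe cmo
Hunk 5: at line 3 remove [ufk,fhn,dsk] add [bjj,kzxxu,awl] -> 11 lines: kyo mwqp vpkzs brbgl bjj kzxxu awl fxz chxom toe cmo
Hunk 6: at line 8 remove [chxom,toe] add [hln,jzam,zvwp] -> 12 lines: kyo mwqp vpkzs brbgl bjj kzxxu awl fxz hln jzam zvwp cmo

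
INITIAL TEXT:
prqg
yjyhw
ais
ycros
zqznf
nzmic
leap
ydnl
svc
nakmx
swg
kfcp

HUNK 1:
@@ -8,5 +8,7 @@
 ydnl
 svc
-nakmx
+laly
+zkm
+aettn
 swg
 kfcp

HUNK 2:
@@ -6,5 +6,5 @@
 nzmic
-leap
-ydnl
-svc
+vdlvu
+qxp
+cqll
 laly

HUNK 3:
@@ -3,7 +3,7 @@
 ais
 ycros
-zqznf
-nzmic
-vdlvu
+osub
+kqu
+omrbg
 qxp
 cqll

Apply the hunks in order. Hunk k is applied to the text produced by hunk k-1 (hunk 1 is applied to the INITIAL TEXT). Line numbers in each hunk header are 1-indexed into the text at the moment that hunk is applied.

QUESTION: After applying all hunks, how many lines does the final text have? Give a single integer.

Hunk 1: at line 8 remove [nakmx] add [laly,zkm,aettn] -> 14 lines: prqg yjyhw ais ycros zqznf nzmic leap ydnl svc laly zkm aettn swg kfcp
Hunk 2: at line 6 remove [leap,ydnl,svc] add [vdlvu,qxp,cqll] -> 14 lines: prqg yjyhw ais ycros zqznf nzmic vdlvu qxp cqll laly zkm aettn swg kfcp
Hunk 3: at line 3 remove [zqznf,nzmic,vdlvu] add [osub,kqu,omrbg] -> 14 lines: prqg yjyhw ais ycros osub kqu omrbg qxp cqll laly zkm aettn swg kfcp
Final line count: 14

Answer: 14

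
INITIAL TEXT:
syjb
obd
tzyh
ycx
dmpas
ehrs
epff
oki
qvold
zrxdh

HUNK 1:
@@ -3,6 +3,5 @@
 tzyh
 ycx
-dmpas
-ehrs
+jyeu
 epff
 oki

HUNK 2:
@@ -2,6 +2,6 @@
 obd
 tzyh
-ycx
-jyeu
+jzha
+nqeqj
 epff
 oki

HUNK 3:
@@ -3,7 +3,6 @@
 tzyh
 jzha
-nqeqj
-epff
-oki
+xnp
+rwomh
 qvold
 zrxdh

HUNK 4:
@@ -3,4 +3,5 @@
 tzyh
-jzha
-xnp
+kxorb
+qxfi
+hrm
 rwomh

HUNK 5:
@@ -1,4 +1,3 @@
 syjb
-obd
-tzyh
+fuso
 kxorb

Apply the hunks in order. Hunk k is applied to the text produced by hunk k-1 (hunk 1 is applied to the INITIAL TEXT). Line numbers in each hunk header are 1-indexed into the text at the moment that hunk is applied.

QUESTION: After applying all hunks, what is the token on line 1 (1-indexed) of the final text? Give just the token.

Answer: syjb

Derivation:
Hunk 1: at line 3 remove [dmpas,ehrs] add [jyeu] -> 9 lines: syjb obd tzyh ycx jyeu epff oki qvold zrxdh
Hunk 2: at line 2 remove [ycx,jyeu] add [jzha,nqeqj] -> 9 lines: syjb obd tzyh jzha nqeqj epff oki qvold zrxdh
Hunk 3: at line 3 remove [nqeqj,epff,oki] add [xnp,rwomh] -> 8 lines: syjb obd tzyh jzha xnp rwomh qvold zrxdh
Hunk 4: at line 3 remove [jzha,xnp] add [kxorb,qxfi,hrm] -> 9 lines: syjb obd tzyh kxorb qxfi hrm rwomh qvold zrxdh
Hunk 5: at line 1 remove [obd,tzyh] add [fuso] -> 8 lines: syjb fuso kxorb qxfi hrm rwomh qvold zrxdh
Final line 1: syjb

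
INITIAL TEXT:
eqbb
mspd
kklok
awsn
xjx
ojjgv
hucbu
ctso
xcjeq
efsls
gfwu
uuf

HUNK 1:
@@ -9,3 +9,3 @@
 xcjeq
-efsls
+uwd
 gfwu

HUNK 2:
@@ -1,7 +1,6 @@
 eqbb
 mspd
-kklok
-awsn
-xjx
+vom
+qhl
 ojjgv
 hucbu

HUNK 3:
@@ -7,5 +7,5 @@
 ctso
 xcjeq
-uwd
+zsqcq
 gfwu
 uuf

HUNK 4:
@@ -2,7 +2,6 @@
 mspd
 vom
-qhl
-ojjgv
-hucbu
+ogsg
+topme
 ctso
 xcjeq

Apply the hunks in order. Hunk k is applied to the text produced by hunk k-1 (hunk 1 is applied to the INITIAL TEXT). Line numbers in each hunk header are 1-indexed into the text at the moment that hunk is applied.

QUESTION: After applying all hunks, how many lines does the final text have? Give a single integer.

Answer: 10

Derivation:
Hunk 1: at line 9 remove [efsls] add [uwd] -> 12 lines: eqbb mspd kklok awsn xjx ojjgv hucbu ctso xcjeq uwd gfwu uuf
Hunk 2: at line 1 remove [kklok,awsn,xjx] add [vom,qhl] -> 11 lines: eqbb mspd vom qhl ojjgv hucbu ctso xcjeq uwd gfwu uuf
Hunk 3: at line 7 remove [uwd] add [zsqcq] -> 11 lines: eqbb mspd vom qhl ojjgv hucbu ctso xcjeq zsqcq gfwu uuf
Hunk 4: at line 2 remove [qhl,ojjgv,hucbu] add [ogsg,topme] -> 10 lines: eqbb mspd vom ogsg topme ctso xcjeq zsqcq gfwu uuf
Final line count: 10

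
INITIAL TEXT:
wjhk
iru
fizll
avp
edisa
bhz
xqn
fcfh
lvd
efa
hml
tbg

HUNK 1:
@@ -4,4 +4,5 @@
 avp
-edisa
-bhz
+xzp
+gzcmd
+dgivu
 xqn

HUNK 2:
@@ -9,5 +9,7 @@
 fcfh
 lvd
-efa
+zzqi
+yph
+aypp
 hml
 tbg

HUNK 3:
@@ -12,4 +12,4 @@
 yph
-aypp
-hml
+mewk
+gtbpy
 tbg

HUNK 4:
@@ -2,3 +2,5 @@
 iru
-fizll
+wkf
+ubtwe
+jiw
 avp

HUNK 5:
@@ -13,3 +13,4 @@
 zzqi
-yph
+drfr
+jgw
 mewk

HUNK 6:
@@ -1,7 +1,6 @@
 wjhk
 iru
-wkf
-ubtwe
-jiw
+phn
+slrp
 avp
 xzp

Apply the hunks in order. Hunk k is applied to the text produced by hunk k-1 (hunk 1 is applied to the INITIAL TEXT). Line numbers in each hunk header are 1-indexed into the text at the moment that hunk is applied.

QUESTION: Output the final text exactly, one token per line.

Hunk 1: at line 4 remove [edisa,bhz] add [xzp,gzcmd,dgivu] -> 13 lines: wjhk iru fizll avp xzp gzcmd dgivu xqn fcfh lvd efa hml tbg
Hunk 2: at line 9 remove [efa] add [zzqi,yph,aypp] -> 15 lines: wjhk iru fizll avp xzp gzcmd dgivu xqn fcfh lvd zzqi yph aypp hml tbg
Hunk 3: at line 12 remove [aypp,hml] add [mewk,gtbpy] -> 15 lines: wjhk iru fizll avp xzp gzcmd dgivu xqn fcfh lvd zzqi yph mewk gtbpy tbg
Hunk 4: at line 2 remove [fizll] add [wkf,ubtwe,jiw] -> 17 lines: wjhk iru wkf ubtwe jiw avp xzp gzcmd dgivu xqn fcfh lvd zzqi yph mewk gtbpy tbg
Hunk 5: at line 13 remove [yph] add [drfr,jgw] -> 18 lines: wjhk iru wkf ubtwe jiw avp xzp gzcmd dgivu xqn fcfh lvd zzqi drfr jgw mewk gtbpy tbg
Hunk 6: at line 1 remove [wkf,ubtwe,jiw] add [phn,slrp] -> 17 lines: wjhk iru phn slrp avp xzp gzcmd dgivu xqn fcfh lvd zzqi drfr jgw mewk gtbpy tbg

Answer: wjhk
iru
phn
slrp
avp
xzp
gzcmd
dgivu
xqn
fcfh
lvd
zzqi
drfr
jgw
mewk
gtbpy
tbg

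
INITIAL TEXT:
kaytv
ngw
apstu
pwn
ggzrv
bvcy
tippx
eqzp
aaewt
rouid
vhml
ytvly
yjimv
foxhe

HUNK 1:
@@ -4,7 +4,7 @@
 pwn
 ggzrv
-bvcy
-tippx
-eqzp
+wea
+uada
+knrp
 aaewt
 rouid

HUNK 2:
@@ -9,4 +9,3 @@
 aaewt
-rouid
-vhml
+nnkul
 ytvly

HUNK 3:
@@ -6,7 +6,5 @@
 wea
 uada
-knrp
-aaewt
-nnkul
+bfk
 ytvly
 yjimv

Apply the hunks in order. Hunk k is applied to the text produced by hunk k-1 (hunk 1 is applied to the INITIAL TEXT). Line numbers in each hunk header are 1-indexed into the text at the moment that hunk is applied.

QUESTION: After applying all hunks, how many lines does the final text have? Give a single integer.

Hunk 1: at line 4 remove [bvcy,tippx,eqzp] add [wea,uada,knrp] -> 14 lines: kaytv ngw apstu pwn ggzrv wea uada knrp aaewt rouid vhml ytvly yjimv foxhe
Hunk 2: at line 9 remove [rouid,vhml] add [nnkul] -> 13 lines: kaytv ngw apstu pwn ggzrv wea uada knrp aaewt nnkul ytvly yjimv foxhe
Hunk 3: at line 6 remove [knrp,aaewt,nnkul] add [bfk] -> 11 lines: kaytv ngw apstu pwn ggzrv wea uada bfk ytvly yjimv foxhe
Final line count: 11

Answer: 11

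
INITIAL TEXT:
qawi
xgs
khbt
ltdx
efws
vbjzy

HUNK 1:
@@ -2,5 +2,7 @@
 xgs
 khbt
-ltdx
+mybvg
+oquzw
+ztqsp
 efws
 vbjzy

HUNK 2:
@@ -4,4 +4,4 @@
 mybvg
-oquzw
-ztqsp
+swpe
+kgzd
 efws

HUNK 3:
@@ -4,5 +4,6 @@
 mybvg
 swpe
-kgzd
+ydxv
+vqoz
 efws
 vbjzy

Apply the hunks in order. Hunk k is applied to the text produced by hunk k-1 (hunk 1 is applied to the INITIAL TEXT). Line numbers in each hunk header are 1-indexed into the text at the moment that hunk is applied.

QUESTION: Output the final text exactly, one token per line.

Hunk 1: at line 2 remove [ltdx] add [mybvg,oquzw,ztqsp] -> 8 lines: qawi xgs khbt mybvg oquzw ztqsp efws vbjzy
Hunk 2: at line 4 remove [oquzw,ztqsp] add [swpe,kgzd] -> 8 lines: qawi xgs khbt mybvg swpe kgzd efws vbjzy
Hunk 3: at line 4 remove [kgzd] add [ydxv,vqoz] -> 9 lines: qawi xgs khbt mybvg swpe ydxv vqoz efws vbjzy

Answer: qawi
xgs
khbt
mybvg
swpe
ydxv
vqoz
efws
vbjzy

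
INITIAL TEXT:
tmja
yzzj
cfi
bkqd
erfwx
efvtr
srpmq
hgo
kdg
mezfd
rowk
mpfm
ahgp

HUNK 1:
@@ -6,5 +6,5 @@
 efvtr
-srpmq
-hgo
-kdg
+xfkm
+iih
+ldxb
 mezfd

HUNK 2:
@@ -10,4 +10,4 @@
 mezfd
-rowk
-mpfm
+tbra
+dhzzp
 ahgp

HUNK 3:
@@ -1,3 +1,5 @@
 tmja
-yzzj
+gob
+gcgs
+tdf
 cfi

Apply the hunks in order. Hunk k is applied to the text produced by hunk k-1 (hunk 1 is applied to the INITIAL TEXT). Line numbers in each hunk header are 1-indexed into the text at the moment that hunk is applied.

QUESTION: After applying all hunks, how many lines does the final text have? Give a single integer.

Hunk 1: at line 6 remove [srpmq,hgo,kdg] add [xfkm,iih,ldxb] -> 13 lines: tmja yzzj cfi bkqd erfwx efvtr xfkm iih ldxb mezfd rowk mpfm ahgp
Hunk 2: at line 10 remove [rowk,mpfm] add [tbra,dhzzp] -> 13 lines: tmja yzzj cfi bkqd erfwx efvtr xfkm iih ldxb mezfd tbra dhzzp ahgp
Hunk 3: at line 1 remove [yzzj] add [gob,gcgs,tdf] -> 15 lines: tmja gob gcgs tdf cfi bkqd erfwx efvtr xfkm iih ldxb mezfd tbra dhzzp ahgp
Final line count: 15

Answer: 15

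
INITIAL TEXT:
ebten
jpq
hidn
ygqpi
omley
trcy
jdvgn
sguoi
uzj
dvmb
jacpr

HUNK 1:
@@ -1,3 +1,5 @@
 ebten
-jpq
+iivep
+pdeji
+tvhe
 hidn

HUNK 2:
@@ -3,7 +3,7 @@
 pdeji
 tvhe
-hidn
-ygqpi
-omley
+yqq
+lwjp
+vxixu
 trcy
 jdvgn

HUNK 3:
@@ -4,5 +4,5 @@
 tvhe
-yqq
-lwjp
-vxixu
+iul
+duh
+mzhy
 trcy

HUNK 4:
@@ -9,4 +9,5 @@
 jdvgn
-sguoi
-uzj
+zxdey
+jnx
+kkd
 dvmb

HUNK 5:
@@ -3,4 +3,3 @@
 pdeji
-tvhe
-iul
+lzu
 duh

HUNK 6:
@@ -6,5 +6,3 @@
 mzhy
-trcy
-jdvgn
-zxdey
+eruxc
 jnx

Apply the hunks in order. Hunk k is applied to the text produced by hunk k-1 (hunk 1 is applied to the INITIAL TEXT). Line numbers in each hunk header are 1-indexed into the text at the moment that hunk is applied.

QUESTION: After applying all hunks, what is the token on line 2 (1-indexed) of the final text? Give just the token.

Hunk 1: at line 1 remove [jpq] add [iivep,pdeji,tvhe] -> 13 lines: ebten iivep pdeji tvhe hidn ygqpi omley trcy jdvgn sguoi uzj dvmb jacpr
Hunk 2: at line 3 remove [hidn,ygqpi,omley] add [yqq,lwjp,vxixu] -> 13 lines: ebten iivep pdeji tvhe yqq lwjp vxixu trcy jdvgn sguoi uzj dvmb jacpr
Hunk 3: at line 4 remove [yqq,lwjp,vxixu] add [iul,duh,mzhy] -> 13 lines: ebten iivep pdeji tvhe iul duh mzhy trcy jdvgn sguoi uzj dvmb jacpr
Hunk 4: at line 9 remove [sguoi,uzj] add [zxdey,jnx,kkd] -> 14 lines: ebten iivep pdeji tvhe iul duh mzhy trcy jdvgn zxdey jnx kkd dvmb jacpr
Hunk 5: at line 3 remove [tvhe,iul] add [lzu] -> 13 lines: ebten iivep pdeji lzu duh mzhy trcy jdvgn zxdey jnx kkd dvmb jacpr
Hunk 6: at line 6 remove [trcy,jdvgn,zxdey] add [eruxc] -> 11 lines: ebten iivep pdeji lzu duh mzhy eruxc jnx kkd dvmb jacpr
Final line 2: iivep

Answer: iivep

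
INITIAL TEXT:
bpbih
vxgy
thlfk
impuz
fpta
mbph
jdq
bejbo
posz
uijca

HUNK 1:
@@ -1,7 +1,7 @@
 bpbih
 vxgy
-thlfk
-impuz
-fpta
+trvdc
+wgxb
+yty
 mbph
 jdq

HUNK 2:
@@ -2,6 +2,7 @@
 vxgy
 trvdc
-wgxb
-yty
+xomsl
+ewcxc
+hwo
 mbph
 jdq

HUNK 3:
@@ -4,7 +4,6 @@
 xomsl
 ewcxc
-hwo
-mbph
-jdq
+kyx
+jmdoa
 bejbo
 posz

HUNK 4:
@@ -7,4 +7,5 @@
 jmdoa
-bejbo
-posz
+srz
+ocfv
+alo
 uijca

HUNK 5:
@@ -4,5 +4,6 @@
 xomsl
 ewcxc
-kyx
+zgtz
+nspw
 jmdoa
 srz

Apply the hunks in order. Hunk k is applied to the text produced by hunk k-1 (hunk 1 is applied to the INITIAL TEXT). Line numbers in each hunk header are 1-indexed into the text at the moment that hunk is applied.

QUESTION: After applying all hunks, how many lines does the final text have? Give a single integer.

Hunk 1: at line 1 remove [thlfk,impuz,fpta] add [trvdc,wgxb,yty] -> 10 lines: bpbih vxgy trvdc wgxb yty mbph jdq bejbo posz uijca
Hunk 2: at line 2 remove [wgxb,yty] add [xomsl,ewcxc,hwo] -> 11 lines: bpbih vxgy trvdc xomsl ewcxc hwo mbph jdq bejbo posz uijca
Hunk 3: at line 4 remove [hwo,mbph,jdq] add [kyx,jmdoa] -> 10 lines: bpbih vxgy trvdc xomsl ewcxc kyx jmdoa bejbo posz uijca
Hunk 4: at line 7 remove [bejbo,posz] add [srz,ocfv,alo] -> 11 lines: bpbih vxgy trvdc xomsl ewcxc kyx jmdoa srz ocfv alo uijca
Hunk 5: at line 4 remove [kyx] add [zgtz,nspw] -> 12 lines: bpbih vxgy trvdc xomsl ewcxc zgtz nspw jmdoa srz ocfv alo uijca
Final line count: 12

Answer: 12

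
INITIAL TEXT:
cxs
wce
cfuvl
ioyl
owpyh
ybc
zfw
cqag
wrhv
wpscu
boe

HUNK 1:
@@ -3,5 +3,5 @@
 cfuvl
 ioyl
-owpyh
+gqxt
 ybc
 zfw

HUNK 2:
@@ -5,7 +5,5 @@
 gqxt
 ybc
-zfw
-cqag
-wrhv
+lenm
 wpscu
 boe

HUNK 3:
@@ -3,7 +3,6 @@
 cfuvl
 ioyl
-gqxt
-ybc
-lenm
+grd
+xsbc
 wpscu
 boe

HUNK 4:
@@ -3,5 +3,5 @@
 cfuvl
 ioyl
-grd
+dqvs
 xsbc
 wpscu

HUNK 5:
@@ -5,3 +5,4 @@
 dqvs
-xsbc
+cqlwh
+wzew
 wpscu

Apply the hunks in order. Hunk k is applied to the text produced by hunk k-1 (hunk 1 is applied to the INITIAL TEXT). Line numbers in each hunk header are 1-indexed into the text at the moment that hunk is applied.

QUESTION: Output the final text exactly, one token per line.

Answer: cxs
wce
cfuvl
ioyl
dqvs
cqlwh
wzew
wpscu
boe

Derivation:
Hunk 1: at line 3 remove [owpyh] add [gqxt] -> 11 lines: cxs wce cfuvl ioyl gqxt ybc zfw cqag wrhv wpscu boe
Hunk 2: at line 5 remove [zfw,cqag,wrhv] add [lenm] -> 9 lines: cxs wce cfuvl ioyl gqxt ybc lenm wpscu boe
Hunk 3: at line 3 remove [gqxt,ybc,lenm] add [grd,xsbc] -> 8 lines: cxs wce cfuvl ioyl grd xsbc wpscu boe
Hunk 4: at line 3 remove [grd] add [dqvs] -> 8 lines: cxs wce cfuvl ioyl dqvs xsbc wpscu boe
Hunk 5: at line 5 remove [xsbc] add [cqlwh,wzew] -> 9 lines: cxs wce cfuvl ioyl dqvs cqlwh wzew wpscu boe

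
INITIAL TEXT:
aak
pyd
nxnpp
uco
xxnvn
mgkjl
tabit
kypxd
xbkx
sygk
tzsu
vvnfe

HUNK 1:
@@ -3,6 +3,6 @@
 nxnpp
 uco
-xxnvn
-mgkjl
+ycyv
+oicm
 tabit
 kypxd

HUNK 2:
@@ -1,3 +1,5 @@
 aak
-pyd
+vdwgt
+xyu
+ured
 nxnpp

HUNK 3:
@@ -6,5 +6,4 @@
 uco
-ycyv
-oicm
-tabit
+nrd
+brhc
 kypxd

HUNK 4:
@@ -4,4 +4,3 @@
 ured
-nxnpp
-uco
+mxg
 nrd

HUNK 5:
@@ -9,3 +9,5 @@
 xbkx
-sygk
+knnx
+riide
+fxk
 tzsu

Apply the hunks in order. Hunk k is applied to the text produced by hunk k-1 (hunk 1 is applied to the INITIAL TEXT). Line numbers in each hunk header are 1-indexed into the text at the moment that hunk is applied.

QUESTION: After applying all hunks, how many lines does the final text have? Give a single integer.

Answer: 14

Derivation:
Hunk 1: at line 3 remove [xxnvn,mgkjl] add [ycyv,oicm] -> 12 lines: aak pyd nxnpp uco ycyv oicm tabit kypxd xbkx sygk tzsu vvnfe
Hunk 2: at line 1 remove [pyd] add [vdwgt,xyu,ured] -> 14 lines: aak vdwgt xyu ured nxnpp uco ycyv oicm tabit kypxd xbkx sygk tzsu vvnfe
Hunk 3: at line 6 remove [ycyv,oicm,tabit] add [nrd,brhc] -> 13 lines: aak vdwgt xyu ured nxnpp uco nrd brhc kypxd xbkx sygk tzsu vvnfe
Hunk 4: at line 4 remove [nxnpp,uco] add [mxg] -> 12 lines: aak vdwgt xyu ured mxg nrd brhc kypxd xbkx sygk tzsu vvnfe
Hunk 5: at line 9 remove [sygk] add [knnx,riide,fxk] -> 14 lines: aak vdwgt xyu ured mxg nrd brhc kypxd xbkx knnx riide fxk tzsu vvnfe
Final line count: 14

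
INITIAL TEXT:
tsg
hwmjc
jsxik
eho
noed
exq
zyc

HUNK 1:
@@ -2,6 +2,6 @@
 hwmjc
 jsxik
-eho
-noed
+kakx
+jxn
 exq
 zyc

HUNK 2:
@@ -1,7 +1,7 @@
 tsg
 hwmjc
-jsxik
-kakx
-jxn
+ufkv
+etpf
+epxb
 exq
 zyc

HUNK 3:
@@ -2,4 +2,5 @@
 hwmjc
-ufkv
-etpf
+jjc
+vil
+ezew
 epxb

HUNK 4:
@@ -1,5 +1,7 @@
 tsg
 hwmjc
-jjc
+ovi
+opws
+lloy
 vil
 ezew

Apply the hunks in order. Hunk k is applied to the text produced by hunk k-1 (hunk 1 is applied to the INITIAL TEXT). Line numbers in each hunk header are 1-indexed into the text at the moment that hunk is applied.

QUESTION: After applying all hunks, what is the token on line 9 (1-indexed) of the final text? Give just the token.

Answer: exq

Derivation:
Hunk 1: at line 2 remove [eho,noed] add [kakx,jxn] -> 7 lines: tsg hwmjc jsxik kakx jxn exq zyc
Hunk 2: at line 1 remove [jsxik,kakx,jxn] add [ufkv,etpf,epxb] -> 7 lines: tsg hwmjc ufkv etpf epxb exq zyc
Hunk 3: at line 2 remove [ufkv,etpf] add [jjc,vil,ezew] -> 8 lines: tsg hwmjc jjc vil ezew epxb exq zyc
Hunk 4: at line 1 remove [jjc] add [ovi,opws,lloy] -> 10 lines: tsg hwmjc ovi opws lloy vil ezew epxb exq zyc
Final line 9: exq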